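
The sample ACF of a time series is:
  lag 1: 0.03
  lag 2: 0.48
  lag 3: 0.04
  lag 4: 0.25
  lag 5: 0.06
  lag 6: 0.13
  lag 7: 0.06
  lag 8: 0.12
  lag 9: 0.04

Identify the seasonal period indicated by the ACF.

The largest autocorrelation is r_2 = 0.48, with a weaker echo at lag 4 (0.25); the remaining lags stay at or below 0.13.
The dominant spike at lag 2 indicates a seasonal period of 2.

2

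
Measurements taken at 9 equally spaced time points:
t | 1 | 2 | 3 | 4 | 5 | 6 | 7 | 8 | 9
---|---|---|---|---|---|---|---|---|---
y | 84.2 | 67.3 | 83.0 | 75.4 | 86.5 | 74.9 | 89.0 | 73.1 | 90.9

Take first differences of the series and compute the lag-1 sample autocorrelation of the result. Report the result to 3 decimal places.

First differences Δy: -16.9, 15.7, -7.6, 11.1, -11.6, 14.1, -15.9, 17.8
Mean of differences = 0.8375
Numerator Σ(Δy_t−Δȳ)(Δy_{t+1}−Δȳ) = -1274.0989
Denominator Σ(Δy_t−Δȳ)² = 1610.4788
r_1(Δy) = -1274.0989 / 1610.4788 = -0.791

-0.791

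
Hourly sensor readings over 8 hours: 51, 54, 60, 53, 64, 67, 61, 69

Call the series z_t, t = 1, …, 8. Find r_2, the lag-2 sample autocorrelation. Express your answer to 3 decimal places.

Mean z̄ = (51 + 54 + 60 + 53 + 64 + 67 + 61 + 69)/8 = 59.8750
Σ(z_t−z̄)(z_{t+2}−z̄) = (-1.1094) + (40.3906) + (0.5156) + (-48.9844) + (4.6406) + (65.0156) = 60.4688
Denominator Σ(z_t−z̄)² = 312.8750
r_2 = 60.4688 / 312.8750 = 0.193

0.193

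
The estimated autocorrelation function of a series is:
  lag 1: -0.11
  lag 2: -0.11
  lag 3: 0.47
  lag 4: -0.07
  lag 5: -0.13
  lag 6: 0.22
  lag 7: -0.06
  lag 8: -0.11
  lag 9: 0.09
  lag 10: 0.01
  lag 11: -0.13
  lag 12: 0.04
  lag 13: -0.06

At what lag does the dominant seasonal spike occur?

The largest autocorrelation is r_3 = 0.47, with a weaker echo at lag 6 (0.22); the remaining lags stay at or below 0.09.
The dominant spike at lag 3 indicates a seasonal period of 3.

3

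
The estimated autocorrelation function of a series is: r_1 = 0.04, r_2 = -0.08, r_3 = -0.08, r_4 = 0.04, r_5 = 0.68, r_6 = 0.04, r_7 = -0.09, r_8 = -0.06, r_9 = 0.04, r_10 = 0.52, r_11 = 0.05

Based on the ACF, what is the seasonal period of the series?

5

The largest autocorrelation is r_5 = 0.68, with a weaker echo at lag 10 (0.52); the remaining lags stay at or below 0.05.
The dominant spike at lag 5 indicates a seasonal period of 5.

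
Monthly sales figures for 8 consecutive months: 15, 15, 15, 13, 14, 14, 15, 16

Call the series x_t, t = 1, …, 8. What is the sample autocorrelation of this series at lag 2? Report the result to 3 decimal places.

Mean x̄ = (15 + 15 + 15 + 13 + 14 + 14 + 15 + 16)/8 = 14.6250
Deviations from mean: 0.3750, 0.3750, 0.3750, -1.6250, -0.6250, -0.6250, 0.3750, 1.3750
Numerator Σ_{t=1}^{6}(x_t−x̄)(x_{t+2}−x̄) = -0.7813
Denominator Σ(x_t−x̄)² = 5.8750
r_2 = -0.7813 / 5.8750 = -0.133

-0.133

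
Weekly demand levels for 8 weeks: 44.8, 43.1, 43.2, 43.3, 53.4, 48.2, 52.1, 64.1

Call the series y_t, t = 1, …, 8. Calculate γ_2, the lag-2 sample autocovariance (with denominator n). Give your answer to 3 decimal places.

Mean ȳ = (44.8 + 43.1 + 43.2 + 43.3 + 53.4 + 48.2 + 52.1 + 64.1)/8 = 49.0250
Deviations: -4.2250, -5.9250, -5.8250, -5.7250, 4.3750, -0.8250, 3.0750, 15.0750
Σ_{t=1}^{6}(y_t−ȳ)(y_{t+2}−ȳ) = 38.7863
γ_2 = 38.7863 / 8 = 4.848

4.848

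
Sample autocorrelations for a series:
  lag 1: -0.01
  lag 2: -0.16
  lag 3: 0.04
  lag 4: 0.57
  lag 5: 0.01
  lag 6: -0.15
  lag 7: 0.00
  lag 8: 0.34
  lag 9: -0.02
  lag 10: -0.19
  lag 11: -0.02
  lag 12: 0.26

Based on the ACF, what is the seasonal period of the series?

4

The largest autocorrelation is r_4 = 0.57, with weaker echoes at lags 8 (0.34) and 12 (0.26); the remaining lags stay at or below 0.04.
The dominant spike at lag 4 indicates a seasonal period of 4.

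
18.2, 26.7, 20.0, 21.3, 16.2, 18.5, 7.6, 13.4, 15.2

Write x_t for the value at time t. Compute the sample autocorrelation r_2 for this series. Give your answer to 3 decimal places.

0.300

Mean x̄ = (18.2 + 26.7 + 20.0 + 21.3 + 16.2 + 18.5 + 7.6 + 13.4 + 15.2)/9 = 17.4556
Numerator Σ_{t=1}^{7}(x_t−x̄)(x_{t+2}−x̄) = 68.6227
Denominator Σ(x_t−x̄)² = 228.6022
r_2 = 68.6227 / 228.6022 = 0.300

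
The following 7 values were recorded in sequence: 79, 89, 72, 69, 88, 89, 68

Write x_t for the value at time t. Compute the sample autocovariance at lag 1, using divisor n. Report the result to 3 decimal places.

-15.962

Mean x̄ = (79 + 89 + 72 + 69 + 88 + 89 + 68)/7 = 79.1429
Deviations: -0.1429, 9.8571, -7.1429, -10.1429, 8.8571, 9.8571, -11.1429
Σ_{t=1}^{6}(x_t−x̄)(x_{t+1}−x̄) = -111.7347
γ_1 = -111.7347 / 7 = -15.962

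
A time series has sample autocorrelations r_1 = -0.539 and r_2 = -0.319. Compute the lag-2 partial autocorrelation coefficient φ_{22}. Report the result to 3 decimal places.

-0.859

φ_{22} = (r_2 − r_1²) / (1 − r_1²)
r_1² = (-0.539)² = 0.290521
Numerator = -0.319 − 0.2905 = -0.6095; denominator = 1 − 0.2905 = 0.7095
φ_{22} = -0.6095 / 0.7095 = -0.859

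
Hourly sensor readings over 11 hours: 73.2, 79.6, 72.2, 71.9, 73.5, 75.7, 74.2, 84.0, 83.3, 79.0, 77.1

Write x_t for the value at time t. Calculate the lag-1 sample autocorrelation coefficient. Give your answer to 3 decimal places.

Mean x̄ = (73.2 + 79.6 + 72.2 + 71.9 + 73.5 + 75.7 + 74.2 + 84.0 + 83.3 + 79.0 + 77.1)/11 = 76.7000
Numerator Σ_{t=1}^{10}(x_t−x̄)(x_{t+1}−x̄) = 65.4900
Denominator Σ(x_t−x̄)² = 183.7400
r_1 = 65.4900 / 183.7400 = 0.356

0.356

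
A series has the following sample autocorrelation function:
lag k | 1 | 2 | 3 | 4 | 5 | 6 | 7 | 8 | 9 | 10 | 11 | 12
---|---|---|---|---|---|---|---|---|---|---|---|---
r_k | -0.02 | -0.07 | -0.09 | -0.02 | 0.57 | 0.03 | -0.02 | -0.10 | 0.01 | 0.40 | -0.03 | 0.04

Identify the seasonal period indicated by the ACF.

5

The largest autocorrelation is r_5 = 0.57, with a weaker echo at lag 10 (0.40); the remaining lags stay at or below 0.04.
The dominant spike at lag 5 indicates a seasonal period of 5.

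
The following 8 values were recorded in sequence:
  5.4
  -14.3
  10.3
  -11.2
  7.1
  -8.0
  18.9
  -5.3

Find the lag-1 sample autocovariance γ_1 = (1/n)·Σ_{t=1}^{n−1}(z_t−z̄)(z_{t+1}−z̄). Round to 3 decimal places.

-91.088

Mean z̄ = (5.4 − 14.3 + 10.3 − 11.2 + 7.1 − 8.0 + 18.9 − 5.3)/8 = 0.3625
Deviations: 5.0375, -14.6625, 9.9375, -11.5625, 6.7375, -8.3625, 18.5375, -5.6625
Σ_{t=1}^{7}(z_t−z̄)(z_{t+1}−z̄) = -728.7064
γ_1 = -728.7064 / 8 = -91.088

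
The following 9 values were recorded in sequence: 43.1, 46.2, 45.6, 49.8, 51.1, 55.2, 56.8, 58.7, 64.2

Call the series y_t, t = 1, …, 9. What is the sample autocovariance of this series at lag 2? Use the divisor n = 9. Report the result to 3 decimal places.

16.043

Mean ȳ = (43.1 + 46.2 + 45.6 + 49.8 + 51.1 + 55.2 + 56.8 + 58.7 + 64.2)/9 = 52.3000
Σ_{t=1}^{7}(y_t−ȳ)(y_{t+2}−ȳ) = 144.3900
γ_2 = 144.3900 / 9 = 16.043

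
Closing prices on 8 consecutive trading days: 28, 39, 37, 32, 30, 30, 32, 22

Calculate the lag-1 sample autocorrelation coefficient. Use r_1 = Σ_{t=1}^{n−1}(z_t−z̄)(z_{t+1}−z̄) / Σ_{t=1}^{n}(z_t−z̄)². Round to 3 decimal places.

Mean z̄ = (28 + 39 + 37 + 32 + 30 + 30 + 32 + 22)/8 = 31.2500
Σ(z_t−z̄)(z_{t+1}−z̄) = (-25.1875) + (44.5625) + (4.3125) + (-0.9375) + (1.5625) + (-0.9375) + (-6.9375) = 16.4375
Denominator Σ(z_t−z̄)² = 193.5000
r_1 = 16.4375 / 193.5000 = 0.085

0.085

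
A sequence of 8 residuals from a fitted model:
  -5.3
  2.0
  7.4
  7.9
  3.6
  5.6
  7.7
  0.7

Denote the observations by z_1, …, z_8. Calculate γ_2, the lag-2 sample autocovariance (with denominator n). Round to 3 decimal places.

-4.866

Mean z̄ = (-5.3 + 2.0 + 7.4 + 7.9 + 3.6 + 5.6 + 7.7 + 0.7)/8 = 3.7000
Deviations: -9.0000, -1.7000, 3.7000, 4.2000, -0.1000, 1.9000, 4.0000, -3.0000
Σ_{t=1}^{6}(z_t−z̄)(z_{t+2}−z̄) = -38.9300
γ_2 = -38.9300 / 8 = -4.866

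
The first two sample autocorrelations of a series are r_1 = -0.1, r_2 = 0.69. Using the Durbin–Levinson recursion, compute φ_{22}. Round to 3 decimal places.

φ_{22} = (r_2 − r_1²) / (1 − r_1²)
r_1² = (-0.1)² = 0.01
Numerator = 0.69 − 0.0100 = 0.6800; denominator = 1 − 0.0100 = 0.9900
φ_{22} = 0.6800 / 0.9900 = 0.687

0.687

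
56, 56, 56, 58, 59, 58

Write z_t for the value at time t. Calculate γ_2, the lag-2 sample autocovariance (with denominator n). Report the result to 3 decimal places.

Mean z̄ = (56 + 56 + 56 + 58 + 59 + 58)/6 = 57.1667
Σ_{t=1}^{4}(z_t−z̄)(z_{t+2}−z̄) = -1.0556
γ_2 = -1.0556 / 6 = -0.176

-0.176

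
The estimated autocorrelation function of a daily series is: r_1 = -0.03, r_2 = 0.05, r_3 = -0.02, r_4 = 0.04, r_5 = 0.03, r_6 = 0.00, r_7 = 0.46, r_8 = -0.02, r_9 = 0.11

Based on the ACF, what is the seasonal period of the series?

7

The largest autocorrelation is r_7 = 0.46; the remaining lags stay at or below 0.11.
The dominant spike at lag 7 indicates a seasonal period of 7.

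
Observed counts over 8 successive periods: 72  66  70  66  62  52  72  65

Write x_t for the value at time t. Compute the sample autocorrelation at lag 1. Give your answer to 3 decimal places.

Mean x̄ = (72 + 66 + 70 + 66 + 62 + 52 + 72 + 65)/8 = 65.6250
Deviations from mean: 6.3750, 0.3750, 4.3750, 0.3750, -3.6250, -13.6250, 6.3750, -0.6250
Σ(x_t−x̄)(x_{t+1}−x̄) = (2.3906) + (1.6406) + (1.6406) + (-1.3594) + (49.3906) + (-86.8594) + (-3.9844) = -37.1406
Denominator Σ(x_t−x̄)² = 299.8750
r_1 = -37.1406 / 299.8750 = -0.124

-0.124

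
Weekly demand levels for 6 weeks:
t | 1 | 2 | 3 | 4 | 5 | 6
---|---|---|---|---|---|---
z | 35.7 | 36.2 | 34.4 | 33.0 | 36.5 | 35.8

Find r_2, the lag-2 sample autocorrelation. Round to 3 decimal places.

-0.545

Mean z̄ = (35.7 + 36.2 + 34.4 + 33.0 + 36.5 + 35.8)/6 = 35.2667
Deviations from mean: 0.4333, 0.9333, -0.8667, -2.2667, 1.2333, 0.5333
Σ(z_t−z̄)(z_{t+2}−z̄) = (-0.3756) + (-2.1156) + (-1.0689) + (-1.2089) = -4.7689
Denominator Σ(z_t−z̄)² = 8.7533
r_2 = -4.7689 / 8.7533 = -0.545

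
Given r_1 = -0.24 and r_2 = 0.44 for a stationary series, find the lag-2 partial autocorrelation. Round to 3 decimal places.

φ_{22} = (r_2 − r_1²) / (1 − r_1²)
r_1² = (-0.24)² = 0.0576
Numerator = 0.44 − 0.0576 = 0.3824; denominator = 1 − 0.0576 = 0.9424
φ_{22} = 0.3824 / 0.9424 = 0.406

0.406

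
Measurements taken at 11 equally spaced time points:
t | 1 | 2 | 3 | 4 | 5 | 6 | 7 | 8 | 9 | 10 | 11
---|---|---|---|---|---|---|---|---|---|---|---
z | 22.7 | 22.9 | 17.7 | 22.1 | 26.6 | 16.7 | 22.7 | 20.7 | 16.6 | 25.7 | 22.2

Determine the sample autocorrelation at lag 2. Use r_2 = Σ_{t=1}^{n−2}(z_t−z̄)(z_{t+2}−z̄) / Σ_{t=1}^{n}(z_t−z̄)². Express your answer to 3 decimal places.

Mean z̄ = (22.7 + 22.9 + 17.7 + 22.1 + 26.6 + 16.7 + 22.7 + 20.7 + 16.6 + 25.7 + 22.2)/11 = 21.5091
Numerator Σ_{t=1}^{9}(z_t−z̄)(z_{t+2}−z̄) = -28.6229
Denominator Σ(z_t−z̄)² = 111.4691
r_2 = -28.6229 / 111.4691 = -0.257

-0.257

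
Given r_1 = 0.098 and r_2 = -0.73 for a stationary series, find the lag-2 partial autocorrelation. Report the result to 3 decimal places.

φ_{22} = (r_2 − r_1²) / (1 − r_1²)
r_1² = (0.098)² = 0.009604
Numerator = -0.73 − 0.0096 = -0.7396; denominator = 1 − 0.0096 = 0.9904
φ_{22} = -0.7396 / 0.9904 = -0.747

-0.747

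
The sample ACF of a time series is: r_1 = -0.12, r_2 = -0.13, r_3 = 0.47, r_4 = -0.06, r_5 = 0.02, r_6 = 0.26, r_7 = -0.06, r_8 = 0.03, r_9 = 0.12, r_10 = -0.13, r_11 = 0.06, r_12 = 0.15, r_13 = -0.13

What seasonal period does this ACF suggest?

The largest autocorrelation is r_3 = 0.47, with weaker echoes at lags 6 (0.26) and 12 (0.15); the remaining lags stay at or below 0.12.
The dominant spike at lag 3 indicates a seasonal period of 3.

3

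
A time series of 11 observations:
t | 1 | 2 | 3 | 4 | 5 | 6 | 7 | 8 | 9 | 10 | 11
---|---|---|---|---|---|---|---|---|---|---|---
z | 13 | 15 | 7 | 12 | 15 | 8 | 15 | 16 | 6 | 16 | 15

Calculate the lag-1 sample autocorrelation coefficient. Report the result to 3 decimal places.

-0.430

Mean z̄ = (13 + 15 + 7 + 12 + 15 + 8 + 15 + 16 + 6 + 16 + 15)/11 = 12.5455
Numerator Σ_{t=1}^{10}(z_t−z̄)(z_{t+1}−z̄) = -61.3884
Denominator Σ(z_t−z̄)² = 142.7273
r_1 = -61.3884 / 142.7273 = -0.430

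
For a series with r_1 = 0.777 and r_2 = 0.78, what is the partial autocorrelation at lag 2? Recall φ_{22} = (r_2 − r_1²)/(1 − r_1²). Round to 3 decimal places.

0.445

φ_{22} = (r_2 − r_1²) / (1 − r_1²)
r_1² = (0.777)² = 0.603729
Numerator = 0.78 − 0.6037 = 0.1763; denominator = 1 − 0.6037 = 0.3963
φ_{22} = 0.1763 / 0.3963 = 0.445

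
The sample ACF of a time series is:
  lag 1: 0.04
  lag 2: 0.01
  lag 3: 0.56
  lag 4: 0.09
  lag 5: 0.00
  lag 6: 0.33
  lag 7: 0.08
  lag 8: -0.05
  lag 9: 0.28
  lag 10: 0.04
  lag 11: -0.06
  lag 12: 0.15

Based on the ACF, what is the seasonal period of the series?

3

The largest autocorrelation is r_3 = 0.56, with weaker echoes at lags 6 (0.33), 9 (0.28) and 12 (0.15); the remaining lags stay at or below 0.09.
The dominant spike at lag 3 indicates a seasonal period of 3.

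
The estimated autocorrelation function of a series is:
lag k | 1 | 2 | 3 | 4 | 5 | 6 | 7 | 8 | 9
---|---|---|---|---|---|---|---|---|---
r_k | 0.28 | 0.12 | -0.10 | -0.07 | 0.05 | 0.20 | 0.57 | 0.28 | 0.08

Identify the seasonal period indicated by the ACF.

7

The largest autocorrelation is r_7 = 0.57; the remaining lags stay at or below 0.28. The elevated value at lag 1 (0.28), dropping to 0.12 at lag 2, reflects decaying short-term dependence rather than seasonality.
The dominant spike at lag 7 indicates a seasonal period of 7.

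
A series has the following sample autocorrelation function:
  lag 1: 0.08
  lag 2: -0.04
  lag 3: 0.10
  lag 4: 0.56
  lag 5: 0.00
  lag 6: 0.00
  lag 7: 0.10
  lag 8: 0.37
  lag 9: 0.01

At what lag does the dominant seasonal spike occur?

The largest autocorrelation is r_4 = 0.56, with a weaker echo at lag 8 (0.37); the remaining lags stay at or below 0.10.
The dominant spike at lag 4 indicates a seasonal period of 4.

4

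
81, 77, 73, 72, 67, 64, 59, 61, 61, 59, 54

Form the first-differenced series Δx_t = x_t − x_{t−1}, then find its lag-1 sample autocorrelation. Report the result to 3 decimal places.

-0.017

First differences Δx: -4, -4, -1, -5, -3, -5, 2, 0, -2, -5
Mean of differences = -2.7000
Numerator Σ(Δx_t−Δx̄)(Δx_{t+1}−Δx̄) = -0.8900
Denominator Σ(Δx_t−Δx̄)² = 52.1000
r_1(Δx) = -0.8900 / 52.1000 = -0.017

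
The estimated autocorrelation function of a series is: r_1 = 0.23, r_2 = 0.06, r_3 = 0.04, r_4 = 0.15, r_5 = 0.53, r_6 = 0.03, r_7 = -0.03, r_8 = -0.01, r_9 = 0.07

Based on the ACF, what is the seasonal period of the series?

The largest autocorrelation is r_5 = 0.53; the remaining lags stay at or below 0.23. The elevated value at lag 1 (0.23), dropping to 0.06 at lag 2, reflects decaying short-term dependence rather than seasonality.
The dominant spike at lag 5 indicates a seasonal period of 5.

5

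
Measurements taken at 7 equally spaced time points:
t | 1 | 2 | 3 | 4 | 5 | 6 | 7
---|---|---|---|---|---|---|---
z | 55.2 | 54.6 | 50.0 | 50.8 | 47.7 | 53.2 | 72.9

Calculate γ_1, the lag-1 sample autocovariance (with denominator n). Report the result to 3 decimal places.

4.699

Mean z̄ = (55.2 + 54.6 + 50.0 + 50.8 + 47.7 + 53.2 + 72.9)/7 = 54.9143
Σ_{t=1}^{6}(z_t−z̄)(z_{t+1}−z̄) = 32.8898
γ_1 = 32.8898 / 7 = 4.699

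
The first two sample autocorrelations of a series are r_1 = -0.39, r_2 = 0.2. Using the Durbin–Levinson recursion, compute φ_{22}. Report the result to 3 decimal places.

φ_{22} = (r_2 − r_1²) / (1 − r_1²)
r_1² = (-0.39)² = 0.1521
Numerator = 0.2 − 0.1521 = 0.0479; denominator = 1 − 0.1521 = 0.8479
φ_{22} = 0.0479 / 0.8479 = 0.056

0.056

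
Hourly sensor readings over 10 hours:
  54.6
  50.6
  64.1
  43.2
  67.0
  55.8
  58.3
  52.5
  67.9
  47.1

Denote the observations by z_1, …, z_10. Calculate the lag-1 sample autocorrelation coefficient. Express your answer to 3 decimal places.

Mean z̄ = (54.6 + 50.6 + 64.1 + 43.2 + 67.0 + 55.8 + 58.3 + 52.5 + 67.9 + 47.1)/10 = 56.1100
Numerator Σ_{t=1}^{9}(z_t−z̄)(z_{t+1}−z̄) = -440.1961
Denominator Σ(z_t−z̄)² = 619.8490
r_1 = -440.1961 / 619.8490 = -0.710

-0.710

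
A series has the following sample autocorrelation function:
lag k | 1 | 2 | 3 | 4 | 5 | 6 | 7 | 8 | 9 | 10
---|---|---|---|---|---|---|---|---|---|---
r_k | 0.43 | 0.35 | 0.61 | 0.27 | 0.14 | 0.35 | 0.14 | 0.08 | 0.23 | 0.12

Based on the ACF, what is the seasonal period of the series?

The largest autocorrelation is r_3 = 0.61; the remaining lags stay at or below 0.43. The elevated value at lag 1 (0.43), dropping to 0.35 at lag 2, reflects decaying short-term dependence rather than seasonality.
The dominant spike at lag 3 indicates a seasonal period of 3.

3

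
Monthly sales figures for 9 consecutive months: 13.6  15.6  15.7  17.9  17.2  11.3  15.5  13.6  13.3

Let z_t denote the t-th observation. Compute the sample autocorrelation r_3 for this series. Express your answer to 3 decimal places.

-0.015

Mean z̄ = (13.6 + 15.6 + 15.7 + 17.9 + 17.2 + 11.3 + 15.5 + 13.6 + 13.3)/9 = 14.8556
Numerator Σ_{t=1}^{6}(z_t−z̄)(z_{t+3}−z̄) = -0.5304
Denominator Σ(z_t−z̄)² = 34.6622
r_3 = -0.5304 / 34.6622 = -0.015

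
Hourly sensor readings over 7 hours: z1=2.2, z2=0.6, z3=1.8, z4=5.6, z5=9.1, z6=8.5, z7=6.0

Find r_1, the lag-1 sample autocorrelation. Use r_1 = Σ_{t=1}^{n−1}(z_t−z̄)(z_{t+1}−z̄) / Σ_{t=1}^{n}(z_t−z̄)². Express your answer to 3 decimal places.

0.663

Mean z̄ = (2.2 + 0.6 + 1.8 + 5.6 + 9.1 + 8.5 + 6.0)/7 = 4.8286
Σ(z_t−z̄)(z_{t+1}−z̄) = (11.1151) + (12.8065) + (-2.3363) + (3.2951) + (15.6822) + (4.3008) = 44.8635
Denominator Σ(z_t−z̄)² = 67.6543
r_1 = 44.8635 / 67.6543 = 0.663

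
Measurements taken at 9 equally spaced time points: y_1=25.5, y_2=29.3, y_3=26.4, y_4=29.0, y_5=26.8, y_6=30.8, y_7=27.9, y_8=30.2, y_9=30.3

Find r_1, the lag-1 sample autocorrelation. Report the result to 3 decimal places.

-0.318

Mean ȳ = (25.5 + 29.3 + 26.4 + 29.0 + 26.8 + 30.8 + 27.9 + 30.2 + 30.3)/9 = 28.4667
Numerator Σ_{t=1}^{8}(y_t−ȳ)(y_{t+1}−ȳ) = -9.2011
Denominator Σ(y_t−ȳ)² = 28.9600
r_1 = -9.2011 / 28.9600 = -0.318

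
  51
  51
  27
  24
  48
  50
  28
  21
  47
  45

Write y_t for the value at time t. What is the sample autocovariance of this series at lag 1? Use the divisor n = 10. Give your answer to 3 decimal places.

12.816

Mean ȳ = (51 + 51 + 27 + 24 + 48 + 50 + 28 + 21 + 47 + 45)/10 = 39.2000
Σ_{t=1}^{9}(y_t−ȳ)(y_{t+1}−ȳ) = 128.1600
γ_1 = 128.1600 / 10 = 12.816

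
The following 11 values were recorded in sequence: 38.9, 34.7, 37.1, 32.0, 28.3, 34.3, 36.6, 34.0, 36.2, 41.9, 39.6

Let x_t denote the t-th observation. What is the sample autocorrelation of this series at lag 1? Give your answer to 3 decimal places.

0.369

Mean x̄ = (38.9 + 34.7 + 37.1 + 32.0 + 28.3 + 34.3 + 36.6 + 34.0 + 36.2 + 41.9 + 39.6)/11 = 35.7818
Numerator Σ_{t=1}^{10}(x_t−x̄)(x_{t+1}−x̄) = 52.1006
Denominator Σ(x_t−x̄)² = 141.1364
r_1 = 52.1006 / 141.1364 = 0.369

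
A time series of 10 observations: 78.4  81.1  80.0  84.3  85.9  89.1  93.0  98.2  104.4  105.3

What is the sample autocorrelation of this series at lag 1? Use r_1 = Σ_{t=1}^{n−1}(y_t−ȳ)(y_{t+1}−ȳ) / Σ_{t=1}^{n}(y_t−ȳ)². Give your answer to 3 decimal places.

Mean ȳ = (78.4 + 81.1 + 80.0 + 84.3 + 85.9 + 89.1 + 93.0 + 98.2 + 104.4 + 105.3)/10 = 89.9700
Numerator Σ_{t=1}^{9}(y_t−ȳ)(y_{t+1}−ȳ) = 636.4791
Denominator Σ(y_t−ȳ)² = 881.5610
r_1 = 636.4791 / 881.5610 = 0.722

0.722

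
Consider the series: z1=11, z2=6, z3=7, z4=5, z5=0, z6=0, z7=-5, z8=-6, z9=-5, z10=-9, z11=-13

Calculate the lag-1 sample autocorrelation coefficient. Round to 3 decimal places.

Mean z̄ = (11 + 6 + 7 + 5 + 0 + 0 − 5 − 6 − 5 − 9 − 13)/11 = -0.8182
Numerator Σ_{t=1}^{10}(z_t−z̄)(z_{t+1}−z̄) = 358.6033
Denominator Σ(z_t−z̄)² = 559.6364
r_1 = 358.6033 / 559.6364 = 0.641

0.641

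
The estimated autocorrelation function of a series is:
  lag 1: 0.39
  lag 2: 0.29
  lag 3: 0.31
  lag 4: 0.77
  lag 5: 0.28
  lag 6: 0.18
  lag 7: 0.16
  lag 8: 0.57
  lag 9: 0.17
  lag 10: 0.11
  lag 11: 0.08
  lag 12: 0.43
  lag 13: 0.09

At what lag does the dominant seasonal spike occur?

4

The largest autocorrelation is r_4 = 0.77, with weaker echoes at lags 8 (0.57) and 12 (0.43); the remaining lags stay at or below 0.39. The elevated value at lag 1 (0.39), dropping to 0.29 at lag 2, reflects decaying short-term dependence rather than seasonality.
The dominant spike at lag 4 indicates a seasonal period of 4.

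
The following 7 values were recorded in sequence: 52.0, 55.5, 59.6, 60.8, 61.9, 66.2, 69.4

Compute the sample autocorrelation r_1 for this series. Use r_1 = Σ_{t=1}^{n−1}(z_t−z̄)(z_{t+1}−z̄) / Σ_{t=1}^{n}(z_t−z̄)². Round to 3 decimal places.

0.499

Mean z̄ = (52.0 + 55.5 + 59.6 + 60.8 + 61.9 + 66.2 + 69.4)/7 = 60.7714
Numerator Σ_{t=1}^{6}(z_t−z̄)(z_{t+1}−z̄) = 105.3792
Denominator Σ(z_t−z̄)² = 211.2943
r_1 = 105.3792 / 211.2943 = 0.499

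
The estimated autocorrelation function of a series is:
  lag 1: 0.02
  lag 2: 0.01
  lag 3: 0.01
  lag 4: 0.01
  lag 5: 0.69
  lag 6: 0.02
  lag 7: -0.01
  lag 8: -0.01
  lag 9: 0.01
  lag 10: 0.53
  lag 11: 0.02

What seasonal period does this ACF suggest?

5

The largest autocorrelation is r_5 = 0.69, with a weaker echo at lag 10 (0.53); the remaining lags stay at or below 0.02.
The dominant spike at lag 5 indicates a seasonal period of 5.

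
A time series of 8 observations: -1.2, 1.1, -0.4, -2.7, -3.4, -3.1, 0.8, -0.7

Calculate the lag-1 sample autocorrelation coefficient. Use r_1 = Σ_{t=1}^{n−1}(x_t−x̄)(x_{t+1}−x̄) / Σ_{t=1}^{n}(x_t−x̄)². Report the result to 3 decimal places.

Mean x̄ = (-1.2 + 1.1 − 0.4 − 2.7 − 3.4 − 3.1 + 0.8 − 0.7)/8 = -1.2000
Σ(x_t−x̄)(x_{t+1}−x̄) = (0.0000) + (1.8400) + (-1.2000) + (3.3000) + (4.1800) + (-3.8000) + (1.0000) = 5.3200
Denominator Σ(x_t−x̄)² = 20.8800
r_1 = 5.3200 / 20.8800 = 0.255

0.255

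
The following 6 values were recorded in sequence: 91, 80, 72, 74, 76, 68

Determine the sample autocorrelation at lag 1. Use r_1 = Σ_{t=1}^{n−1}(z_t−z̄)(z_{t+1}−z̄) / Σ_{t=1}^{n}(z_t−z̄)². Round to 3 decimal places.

0.165

Mean z̄ = (91 + 80 + 72 + 74 + 76 + 68)/6 = 76.8333
Numerator Σ_{t=1}^{5}(z_t−z̄)(z_{t+1}−z̄) = 52.9722
Denominator Σ(z_t−z̄)² = 320.8333
r_1 = 52.9722 / 320.8333 = 0.165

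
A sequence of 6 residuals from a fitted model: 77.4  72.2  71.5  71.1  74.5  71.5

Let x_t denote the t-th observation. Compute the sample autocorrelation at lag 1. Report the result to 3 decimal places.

Mean x̄ = (77.4 + 72.2 + 71.5 + 71.1 + 74.5 + 71.5)/6 = 73.0333
Deviations from mean: 4.3667, -0.8333, -1.5333, -1.9333, 1.4667, -1.5333
Numerator Σ_{t=1}^{5}(x_t−x̄)(x_{t+1}−x̄) = -4.4811
Denominator Σ(x_t−x̄)² = 30.3533
r_1 = -4.4811 / 30.3533 = -0.148

-0.148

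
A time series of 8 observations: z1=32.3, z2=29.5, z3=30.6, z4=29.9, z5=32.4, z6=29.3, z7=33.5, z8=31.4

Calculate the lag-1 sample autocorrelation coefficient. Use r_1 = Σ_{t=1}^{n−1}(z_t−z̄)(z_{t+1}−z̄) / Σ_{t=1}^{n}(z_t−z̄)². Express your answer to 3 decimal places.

Mean z̄ = (32.3 + 29.5 + 30.6 + 29.9 + 32.4 + 29.3 + 33.5 + 31.4)/8 = 31.1125
Deviations from mean: 1.1875, -1.6125, -0.5125, -1.2125, 1.2875, -1.8125, 2.3875, 0.2875
Numerator Σ_{t=1}^{7}(z_t−z̄)(z_{t+1}−z̄) = -8.0027
Denominator Σ(z_t−z̄)² = 16.4688
r_1 = -8.0027 / 16.4688 = -0.486

-0.486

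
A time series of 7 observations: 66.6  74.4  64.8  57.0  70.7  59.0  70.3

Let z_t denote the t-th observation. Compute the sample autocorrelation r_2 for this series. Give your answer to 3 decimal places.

Mean z̄ = (66.6 + 74.4 + 64.8 + 57.0 + 70.7 + 59.0 + 70.3)/7 = 66.1143
Deviations from mean: 0.4857, 8.2857, -1.3143, -9.1143, 4.5857, -7.1143, 4.1857
Σ(z_t−z̄)(z_{t+2}−z̄) = (-0.6384) + (-75.5184) + (-6.0269) + (64.8416) + (19.1945) = 1.8524
Denominator Σ(z_t−z̄)² = 242.8486
r_2 = 1.8524 / 242.8486 = 0.008

0.008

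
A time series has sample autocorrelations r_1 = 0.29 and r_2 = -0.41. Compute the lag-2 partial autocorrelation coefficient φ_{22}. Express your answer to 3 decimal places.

φ_{22} = (r_2 − r_1²) / (1 − r_1²)
r_1² = (0.29)² = 0.0841
Numerator = -0.41 − 0.0841 = -0.4941; denominator = 1 − 0.0841 = 0.9159
φ_{22} = -0.4941 / 0.9159 = -0.539

-0.539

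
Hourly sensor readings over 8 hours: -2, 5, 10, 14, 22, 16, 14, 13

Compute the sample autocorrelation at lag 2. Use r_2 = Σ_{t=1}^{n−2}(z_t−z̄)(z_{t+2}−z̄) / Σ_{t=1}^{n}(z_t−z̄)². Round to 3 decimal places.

Mean z̄ = (-2 + 5 + 10 + 14 + 22 + 16 + 14 + 13)/8 = 11.5000
Deviations from mean: -13.5000, -6.5000, -1.5000, 2.5000, 10.5000, 4.5000, 2.5000, 1.5000
Σ(z_t−z̄)(z_{t+2}−z̄) = (20.2500) + (-16.2500) + (-15.7500) + (11.2500) + (26.2500) + (6.7500) = 32.5000
Denominator Σ(z_t−z̄)² = 372.0000
r_2 = 32.5000 / 372.0000 = 0.087

0.087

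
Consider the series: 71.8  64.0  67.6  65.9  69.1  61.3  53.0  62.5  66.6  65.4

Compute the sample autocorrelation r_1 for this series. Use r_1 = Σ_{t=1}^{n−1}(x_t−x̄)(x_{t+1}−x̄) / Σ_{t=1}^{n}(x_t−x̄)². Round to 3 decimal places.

Mean x̄ = (71.8 + 64.0 + 67.6 + 65.9 + 69.1 + 61.3 + 53.0 + 62.5 + 66.6 + 65.4)/10 = 64.7200
Numerator Σ_{t=1}^{9}(x_t−x̄)(x_{t+1}−x̄) = 49.6216
Denominator Σ(x_t−x̄)² = 237.4960
r_1 = 49.6216 / 237.4960 = 0.209

0.209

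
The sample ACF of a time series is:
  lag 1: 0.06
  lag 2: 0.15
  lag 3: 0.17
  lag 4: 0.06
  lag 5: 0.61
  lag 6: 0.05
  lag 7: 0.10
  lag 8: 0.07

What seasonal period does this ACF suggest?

5

The largest autocorrelation is r_5 = 0.61; the remaining lags stay at or below 0.17.
The dominant spike at lag 5 indicates a seasonal period of 5.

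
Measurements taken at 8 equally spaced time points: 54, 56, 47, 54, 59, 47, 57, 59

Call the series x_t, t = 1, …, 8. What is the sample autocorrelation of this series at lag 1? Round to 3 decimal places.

Mean x̄ = (54 + 56 + 47 + 54 + 59 + 47 + 57 + 59)/8 = 54.1250
Deviations from mean: -0.1250, 1.8750, -7.1250, -0.1250, 4.8750, -7.1250, 2.8750, 4.8750
Σ(x_t−x̄)(x_{t+1}−x̄) = (-0.2344) + (-13.3594) + (0.8906) + (-0.6094) + (-34.7344) + (-20.4844) + (14.0156) = -54.5156
Denominator Σ(x_t−x̄)² = 160.8750
r_1 = -54.5156 / 160.8750 = -0.339

-0.339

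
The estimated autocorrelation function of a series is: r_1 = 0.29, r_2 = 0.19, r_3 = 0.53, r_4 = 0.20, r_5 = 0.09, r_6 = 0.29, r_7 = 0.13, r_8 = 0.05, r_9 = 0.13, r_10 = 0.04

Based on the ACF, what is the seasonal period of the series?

3

The largest autocorrelation is r_3 = 0.53; the remaining lags stay at or below 0.29. The elevated value at lag 1 (0.29), dropping to 0.19 at lag 2, reflects decaying short-term dependence rather than seasonality.
The dominant spike at lag 3 indicates a seasonal period of 3.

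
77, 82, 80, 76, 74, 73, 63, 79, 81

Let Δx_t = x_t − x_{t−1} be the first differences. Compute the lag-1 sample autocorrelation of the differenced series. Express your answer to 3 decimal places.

First differences Δx: 5, -2, -4, -2, -1, -10, 16, 2
Mean of differences = 0.5000
Numerator Σ(Δx_t−Δx̄)(Δx_{t+1}−Δx̄) = -108.7500
Denominator Σ(Δx_t−Δx̄)² = 408.0000
r_1(Δx) = -108.7500 / 408.0000 = -0.267

-0.267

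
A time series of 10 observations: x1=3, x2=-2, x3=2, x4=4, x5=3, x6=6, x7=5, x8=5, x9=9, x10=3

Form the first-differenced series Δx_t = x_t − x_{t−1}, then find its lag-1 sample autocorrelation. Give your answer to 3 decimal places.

-0.407

First differences Δx: -5, 4, 2, -1, 3, -1, 0, 4, -6
Mean of differences = 0.0000
Numerator Σ(Δx_t−Δx̄)(Δx_{t+1}−Δx̄) = -44.0000
Denominator Σ(Δx_t−Δx̄)² = 108.0000
r_1(Δx) = -44.0000 / 108.0000 = -0.407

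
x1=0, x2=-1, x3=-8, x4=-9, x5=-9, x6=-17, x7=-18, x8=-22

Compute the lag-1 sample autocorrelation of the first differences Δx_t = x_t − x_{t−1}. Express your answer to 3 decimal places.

-0.594

First differences Δx: -1, -7, -1, 0, -8, -1, -4
Mean of differences = -3.1429
Numerator Σ(Δx_t−Δx̄)(Δx_{t+1}−Δx̄) = -37.3061
Denominator Σ(Δx_t−Δx̄)² = 62.8571
r_1(Δx) = -37.3061 / 62.8571 = -0.594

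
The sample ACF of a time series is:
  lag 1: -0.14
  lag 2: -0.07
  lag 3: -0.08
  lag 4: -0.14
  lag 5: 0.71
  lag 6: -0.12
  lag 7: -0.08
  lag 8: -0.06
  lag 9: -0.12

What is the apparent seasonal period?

The largest autocorrelation is r_5 = 0.71; the remaining lags stay at or below -0.06.
The dominant spike at lag 5 indicates a seasonal period of 5.

5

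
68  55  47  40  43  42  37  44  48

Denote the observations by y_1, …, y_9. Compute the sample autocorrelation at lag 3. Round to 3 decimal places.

-0.142

Mean ȳ = (68 + 55 + 47 + 40 + 43 + 42 + 37 + 44 + 48)/9 = 47.1111
Numerator Σ_{t=1}^{6}(y_t−ȳ)(y_{t+3}−ȳ) = -100.2593
Denominator Σ(y_t−ȳ)² = 704.8889
r_3 = -100.2593 / 704.8889 = -0.142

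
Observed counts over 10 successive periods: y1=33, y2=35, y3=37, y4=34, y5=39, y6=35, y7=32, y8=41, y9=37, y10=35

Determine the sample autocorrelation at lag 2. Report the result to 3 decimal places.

-0.321

Mean ȳ = (33 + 35 + 37 + 34 + 39 + 35 + 32 + 41 + 37 + 35)/10 = 35.8000
Numerator Σ_{t=1}^{8}(y_t−ȳ)(y_{t+2}−ȳ) = -21.6800
Denominator Σ(y_t−ȳ)² = 67.6000
r_2 = -21.6800 / 67.6000 = -0.321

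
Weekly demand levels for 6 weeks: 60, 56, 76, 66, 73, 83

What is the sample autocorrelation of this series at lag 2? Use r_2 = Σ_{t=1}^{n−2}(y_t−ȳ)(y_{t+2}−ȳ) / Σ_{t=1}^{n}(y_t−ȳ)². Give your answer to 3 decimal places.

Mean ȳ = (60 + 56 + 76 + 66 + 73 + 83)/6 = 69.0000
Numerator Σ_{t=1}^{4}(y_t−ȳ)(y_{t+2}−ȳ) = -38.0000
Denominator Σ(y_t−ȳ)² = 520.0000
r_2 = -38.0000 / 520.0000 = -0.073

-0.073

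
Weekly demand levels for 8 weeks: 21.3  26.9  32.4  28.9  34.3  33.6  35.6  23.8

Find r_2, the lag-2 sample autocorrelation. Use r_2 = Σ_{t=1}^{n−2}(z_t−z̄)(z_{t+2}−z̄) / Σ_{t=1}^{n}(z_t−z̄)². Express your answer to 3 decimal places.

-0.031

Mean z̄ = (21.3 + 26.9 + 32.4 + 28.9 + 34.3 + 33.6 + 35.6 + 23.8)/8 = 29.6000
Σ(z_t−z̄)(z_{t+2}−z̄) = (-23.2400) + (1.8900) + (13.1600) + (-2.8000) + (28.2000) + (-23.2000) = -5.9900
Denominator Σ(z_t−z̄)² = 192.2400
r_2 = -5.9900 / 192.2400 = -0.031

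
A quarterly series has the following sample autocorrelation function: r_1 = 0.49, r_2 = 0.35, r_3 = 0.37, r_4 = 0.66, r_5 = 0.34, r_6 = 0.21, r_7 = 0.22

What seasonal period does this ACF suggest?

4

The largest autocorrelation is r_4 = 0.66; the remaining lags stay at or below 0.49. The elevated value at lag 1 (0.49), dropping to 0.35 at lag 2, reflects decaying short-term dependence rather than seasonality.
The dominant spike at lag 4 indicates a seasonal period of 4.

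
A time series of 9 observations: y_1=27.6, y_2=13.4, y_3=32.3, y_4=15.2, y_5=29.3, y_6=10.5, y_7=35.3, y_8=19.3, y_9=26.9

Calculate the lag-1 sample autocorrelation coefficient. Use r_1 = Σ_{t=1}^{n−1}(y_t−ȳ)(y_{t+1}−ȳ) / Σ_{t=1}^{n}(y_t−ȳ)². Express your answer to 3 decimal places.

Mean ȳ = (27.6 + 13.4 + 32.3 + 15.2 + 29.3 + 10.5 + 35.3 + 19.3 + 26.9)/9 = 23.3111
Numerator Σ_{t=1}^{8}(y_t−ȳ)(y_{t+1}−ȳ) = -545.8835
Denominator Σ(y_t−ȳ)² = 635.9089
r_1 = -545.8835 / 635.9089 = -0.858

-0.858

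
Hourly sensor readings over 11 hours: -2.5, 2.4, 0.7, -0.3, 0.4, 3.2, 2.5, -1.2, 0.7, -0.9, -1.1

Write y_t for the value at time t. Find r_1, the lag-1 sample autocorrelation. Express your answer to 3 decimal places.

Mean ȳ = (-2.5 + 2.4 + 0.7 − 0.3 + 0.4 + 3.2 + 2.5 − 1.2 + 0.7 − 0.9 − 1.1)/11 = 0.3545
Numerator Σ_{t=1}^{10}(y_t−ȳ)(y_{t+1}−ȳ) = -1.6348
Denominator Σ(y_t−ȳ)² = 31.8073
r_1 = -1.6348 / 31.8073 = -0.051

-0.051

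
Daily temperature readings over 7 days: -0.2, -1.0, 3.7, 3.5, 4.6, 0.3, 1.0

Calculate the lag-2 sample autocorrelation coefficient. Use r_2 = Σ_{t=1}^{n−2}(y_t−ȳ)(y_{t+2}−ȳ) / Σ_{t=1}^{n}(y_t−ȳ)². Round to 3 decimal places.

-0.256

Mean ȳ = (-0.2 − 1.0 + 3.7 + 3.5 + 4.6 + 0.3 + 1.0)/7 = 1.7000
Deviations from mean: -1.9000, -2.7000, 2.0000, 1.8000, 2.9000, -1.4000, -0.7000
Numerator Σ_{t=1}^{5}(y_t−ȳ)(y_{t+2}−ȳ) = -7.4100
Denominator Σ(y_t−ȳ)² = 29.0000
r_2 = -7.4100 / 29.0000 = -0.256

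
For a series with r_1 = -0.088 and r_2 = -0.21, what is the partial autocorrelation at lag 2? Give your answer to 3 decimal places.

φ_{22} = (r_2 − r_1²) / (1 − r_1²)
r_1² = (-0.088)² = 0.007744
Numerator = -0.21 − 0.0077 = -0.2177; denominator = 1 − 0.0077 = 0.9923
φ_{22} = -0.2177 / 0.9923 = -0.219

-0.219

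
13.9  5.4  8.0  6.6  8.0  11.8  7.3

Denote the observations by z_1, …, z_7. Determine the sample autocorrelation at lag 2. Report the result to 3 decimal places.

Mean z̄ = (13.9 + 5.4 + 8.0 + 6.6 + 8.0 + 11.8 + 7.3)/7 = 8.7143
Deviations from mean: 5.1857, -3.3143, -0.7143, -2.1143, -0.7143, 3.0857, -1.4143
Σ(z_t−z̄)(z_{t+2}−z̄) = (-3.7041) + (7.0073) + (0.5102) + (-6.5241) + (1.0102) = -1.7004
Denominator Σ(z_t−z̄)² = 54.8886
r_2 = -1.7004 / 54.8886 = -0.031

-0.031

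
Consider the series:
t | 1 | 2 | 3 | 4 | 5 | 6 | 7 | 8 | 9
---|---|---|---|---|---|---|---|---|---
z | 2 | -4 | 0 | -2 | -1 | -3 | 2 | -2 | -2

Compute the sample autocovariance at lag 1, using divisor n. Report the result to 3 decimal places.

-2.372

Mean z̄ = (2 − 4 + 0 − 2 − 1 − 3 + 2 − 2 − 2)/9 = -1.1111
Σ_{t=1}^{8}(z_t−z̄)(z_{t+1}−z̄) = -21.3457
γ_1 = -21.3457 / 9 = -2.372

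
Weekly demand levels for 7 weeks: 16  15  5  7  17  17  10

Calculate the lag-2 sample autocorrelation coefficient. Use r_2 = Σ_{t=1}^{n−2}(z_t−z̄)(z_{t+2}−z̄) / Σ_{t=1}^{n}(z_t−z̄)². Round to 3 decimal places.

-0.727

Mean z̄ = (16 + 15 + 5 + 7 + 17 + 17 + 10)/7 = 12.4286
Deviations from mean: 3.5714, 2.5714, -7.4286, -5.4286, 4.5714, 4.5714, -2.4286
Σ(z_t−z̄)(z_{t+2}−z̄) = (-26.5306) + (-13.9592) + (-33.9592) + (-24.8163) + (-11.1020) = -110.3673
Denominator Σ(z_t−z̄)² = 151.7143
r_2 = -110.3673 / 151.7143 = -0.727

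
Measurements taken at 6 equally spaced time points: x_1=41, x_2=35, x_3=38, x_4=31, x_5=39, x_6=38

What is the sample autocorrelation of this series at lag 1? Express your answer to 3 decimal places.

-0.419

Mean x̄ = (41 + 35 + 38 + 31 + 39 + 38)/6 = 37.0000
Deviations from mean: 4.0000, -2.0000, 1.0000, -6.0000, 2.0000, 1.0000
Numerator Σ_{t=1}^{5}(x_t−x̄)(x_{t+1}−x̄) = -26.0000
Denominator Σ(x_t−x̄)² = 62.0000
r_1 = -26.0000 / 62.0000 = -0.419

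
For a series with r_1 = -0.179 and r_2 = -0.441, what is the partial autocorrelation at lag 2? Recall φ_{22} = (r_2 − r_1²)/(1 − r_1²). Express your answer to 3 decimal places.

φ_{22} = (r_2 − r_1²) / (1 − r_1²)
r_1² = (-0.179)² = 0.032041
Numerator = -0.441 − 0.0320 = -0.4730; denominator = 1 − 0.0320 = 0.9680
φ_{22} = -0.4730 / 0.9680 = -0.489

-0.489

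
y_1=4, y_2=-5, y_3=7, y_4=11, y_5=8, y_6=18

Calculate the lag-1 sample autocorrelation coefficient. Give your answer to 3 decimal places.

Mean ȳ = (4 − 5 + 7 + 11 + 8 + 18)/6 = 7.1667
Deviations from mean: -3.1667, -12.1667, -0.1667, 3.8333, 0.8333, 10.8333
Σ(y_t−ȳ)(y_{t+1}−ȳ) = (38.5278) + (2.0278) + (-0.6389) + (3.1944) + (9.0278) = 52.1389
Denominator Σ(y_t−ȳ)² = 290.8333
r_1 = 52.1389 / 290.8333 = 0.179

0.179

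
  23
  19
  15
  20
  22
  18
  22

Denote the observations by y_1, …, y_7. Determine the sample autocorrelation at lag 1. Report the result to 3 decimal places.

Mean ȳ = (23 + 19 + 15 + 20 + 22 + 18 + 22)/7 = 19.8571
Deviations from mean: 3.1429, -0.8571, -4.8571, 0.1429, 2.1429, -1.8571, 2.1429
Σ(y_t−ȳ)(y_{t+1}−ȳ) = (-2.6939) + (4.1633) + (-0.6939) + (0.3061) + (-3.9796) + (-3.9796) = -6.8776
Denominator Σ(y_t−ȳ)² = 46.8571
r_1 = -6.8776 / 46.8571 = -0.147

-0.147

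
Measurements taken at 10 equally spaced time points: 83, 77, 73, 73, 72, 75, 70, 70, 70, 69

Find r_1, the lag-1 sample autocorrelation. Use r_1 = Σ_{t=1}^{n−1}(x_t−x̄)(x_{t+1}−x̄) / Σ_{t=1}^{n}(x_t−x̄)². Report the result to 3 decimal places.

Mean x̄ = (83 + 77 + 73 + 73 + 72 + 75 + 70 + 70 + 70 + 69)/10 = 73.2000
Numerator Σ_{t=1}^{9}(x_t−x̄)(x_{t+1}−x̄) = 62.7600
Denominator Σ(x_t−x̄)² = 163.6000
r_1 = 62.7600 / 163.6000 = 0.384

0.384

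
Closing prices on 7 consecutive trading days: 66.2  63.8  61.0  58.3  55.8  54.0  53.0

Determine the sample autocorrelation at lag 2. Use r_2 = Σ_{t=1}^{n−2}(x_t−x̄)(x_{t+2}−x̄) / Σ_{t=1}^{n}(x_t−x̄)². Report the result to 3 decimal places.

0.180

Mean x̄ = (66.2 + 63.8 + 61.0 + 58.3 + 55.8 + 54.0 + 53.0)/7 = 58.8714
Numerator Σ_{t=1}^{5}(x_t−x̄)(x_{t+2}−x̄) = 27.0627
Denominator Σ(x_t−x̄)² = 150.4943
r_2 = 27.0627 / 150.4943 = 0.180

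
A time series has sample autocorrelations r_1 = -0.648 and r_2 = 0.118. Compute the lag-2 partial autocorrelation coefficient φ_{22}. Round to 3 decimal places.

φ_{22} = (r_2 − r_1²) / (1 − r_1²)
r_1² = (-0.648)² = 0.419904
Numerator = 0.118 − 0.4199 = -0.3019; denominator = 1 − 0.4199 = 0.5801
φ_{22} = -0.3019 / 0.5801 = -0.520

-0.520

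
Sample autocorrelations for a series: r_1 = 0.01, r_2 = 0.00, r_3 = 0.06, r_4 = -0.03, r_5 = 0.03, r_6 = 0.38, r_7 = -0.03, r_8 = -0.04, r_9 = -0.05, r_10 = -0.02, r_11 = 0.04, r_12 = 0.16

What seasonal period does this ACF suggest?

The largest autocorrelation is r_6 = 0.38, with a weaker echo at lag 12 (0.16); the remaining lags stay at or below 0.06.
The dominant spike at lag 6 indicates a seasonal period of 6.

6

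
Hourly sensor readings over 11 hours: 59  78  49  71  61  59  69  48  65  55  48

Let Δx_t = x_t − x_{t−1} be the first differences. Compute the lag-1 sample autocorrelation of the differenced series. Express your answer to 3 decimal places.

-0.763

First differences Δx: 19, -29, 22, -10, -2, 10, -21, 17, -10, -7
Mean of differences = -1.1000
Numerator Σ(Δx_t−Δx̄)(Δx_{t+1}−Δx̄) = -2102.5100
Denominator Σ(Δx_t−Δx̄)² = 2756.9000
r_1(Δx) = -2102.5100 / 2756.9000 = -0.763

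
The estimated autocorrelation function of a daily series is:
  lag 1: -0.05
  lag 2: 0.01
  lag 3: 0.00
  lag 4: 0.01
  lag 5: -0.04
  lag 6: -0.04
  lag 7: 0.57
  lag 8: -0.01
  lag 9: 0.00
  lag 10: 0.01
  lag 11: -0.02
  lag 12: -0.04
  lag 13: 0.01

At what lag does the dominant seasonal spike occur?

7

The largest autocorrelation is r_7 = 0.57; the remaining lags stay at or below 0.01.
The dominant spike at lag 7 indicates a seasonal period of 7.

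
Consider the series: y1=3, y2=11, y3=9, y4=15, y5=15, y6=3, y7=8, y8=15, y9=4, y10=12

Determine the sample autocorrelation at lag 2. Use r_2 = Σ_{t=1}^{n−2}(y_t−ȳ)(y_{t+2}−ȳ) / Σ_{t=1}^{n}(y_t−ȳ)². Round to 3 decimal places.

-0.226

Mean ȳ = (3 + 11 + 9 + 15 + 15 + 3 + 8 + 15 + 4 + 12)/10 = 9.5000
Numerator Σ_{t=1}^{8}(y_t−ȳ)(y_{t+2}−ȳ) = -49.0000
Denominator Σ(y_t−ȳ)² = 216.5000
r_2 = -49.0000 / 216.5000 = -0.226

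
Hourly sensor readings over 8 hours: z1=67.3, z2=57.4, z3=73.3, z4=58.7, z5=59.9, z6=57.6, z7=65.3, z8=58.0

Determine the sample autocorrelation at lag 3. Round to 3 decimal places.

Mean z̄ = (67.3 + 57.4 + 73.3 + 58.7 + 59.9 + 57.6 + 65.3 + 58.0)/8 = 62.1875
Deviations from mean: 5.1125, -4.7875, 11.1125, -3.4875, -2.2875, -4.5875, 3.1125, -4.1875
Σ(z_t−z̄)(z_{t+3}−z̄) = (-17.8298) + (10.9514) + (-50.9786) + (-10.8548) + (9.5789) = -59.1330
Denominator Σ(z_t−z̄)² = 238.2088
r_3 = -59.1330 / 238.2088 = -0.248

-0.248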